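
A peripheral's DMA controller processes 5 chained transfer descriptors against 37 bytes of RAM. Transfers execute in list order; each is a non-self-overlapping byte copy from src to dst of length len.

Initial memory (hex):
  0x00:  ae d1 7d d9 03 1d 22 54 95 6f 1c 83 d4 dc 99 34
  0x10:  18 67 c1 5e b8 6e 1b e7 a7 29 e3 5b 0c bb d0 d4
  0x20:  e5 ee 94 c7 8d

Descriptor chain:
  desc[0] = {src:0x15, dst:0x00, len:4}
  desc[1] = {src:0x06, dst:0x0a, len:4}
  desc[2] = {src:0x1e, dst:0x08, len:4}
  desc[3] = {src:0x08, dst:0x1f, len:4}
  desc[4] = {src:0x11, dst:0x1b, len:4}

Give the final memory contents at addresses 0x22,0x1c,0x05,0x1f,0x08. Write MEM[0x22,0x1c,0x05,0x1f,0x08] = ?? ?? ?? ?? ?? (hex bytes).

MEM[0x22,0x1c,0x05,0x1f,0x08] = ee c1 1d d0 d0

#0 dst[0x00+4] := {0x6e,0x1b,0xe7,0xa7}
#1 dst[0x0a+4] := {0x22,0x54,0x95,0x6f}
#2 dst[0x08+4] := {0xd0,0xd4,0xe5,0xee}
#3 dst[0x1f+4] := {0xd0,0xd4,0xe5,0xee}
#4 dst[0x1b+4] := {0x67,0xc1,0x5e,0xb8}
query mem[0x22]=0xee, mem[0x1c]=0xc1, mem[0x05]=0x1d, mem[0x1f]=0xd0, mem[0x08]=0xd0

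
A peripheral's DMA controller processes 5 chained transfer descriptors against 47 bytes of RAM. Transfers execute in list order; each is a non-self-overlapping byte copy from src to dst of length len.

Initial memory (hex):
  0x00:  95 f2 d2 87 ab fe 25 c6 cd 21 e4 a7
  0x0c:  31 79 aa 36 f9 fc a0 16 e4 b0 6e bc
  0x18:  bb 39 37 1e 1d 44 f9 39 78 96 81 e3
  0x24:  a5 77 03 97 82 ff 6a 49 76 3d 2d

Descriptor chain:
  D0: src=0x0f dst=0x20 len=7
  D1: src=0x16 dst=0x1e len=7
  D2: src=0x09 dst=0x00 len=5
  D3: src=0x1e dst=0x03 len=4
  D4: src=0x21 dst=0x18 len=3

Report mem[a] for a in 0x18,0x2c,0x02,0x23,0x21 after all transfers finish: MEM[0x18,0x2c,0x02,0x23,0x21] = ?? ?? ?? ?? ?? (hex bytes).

#0 dst[0x20+7] := {0x36,0xf9,0xfc,0xa0,0x16,0xe4,0xb0}
#1 dst[0x1e+7] := {0x6e,0xbc,0xbb,0x39,0x37,0x1e,0x1d}
#2 dst[0x00+5] := {0x21,0xe4,0xa7,0x31,0x79}
#3 dst[0x03+4] := {0x6e,0xbc,0xbb,0x39}
#4 dst[0x18+3] := {0x39,0x37,0x1e}
query mem[0x18]=0x39, mem[0x2c]=0x76, mem[0x02]=0xa7, mem[0x23]=0x1e, mem[0x21]=0x39

MEM[0x18,0x2c,0x02,0x23,0x21] = 39 76 a7 1e 39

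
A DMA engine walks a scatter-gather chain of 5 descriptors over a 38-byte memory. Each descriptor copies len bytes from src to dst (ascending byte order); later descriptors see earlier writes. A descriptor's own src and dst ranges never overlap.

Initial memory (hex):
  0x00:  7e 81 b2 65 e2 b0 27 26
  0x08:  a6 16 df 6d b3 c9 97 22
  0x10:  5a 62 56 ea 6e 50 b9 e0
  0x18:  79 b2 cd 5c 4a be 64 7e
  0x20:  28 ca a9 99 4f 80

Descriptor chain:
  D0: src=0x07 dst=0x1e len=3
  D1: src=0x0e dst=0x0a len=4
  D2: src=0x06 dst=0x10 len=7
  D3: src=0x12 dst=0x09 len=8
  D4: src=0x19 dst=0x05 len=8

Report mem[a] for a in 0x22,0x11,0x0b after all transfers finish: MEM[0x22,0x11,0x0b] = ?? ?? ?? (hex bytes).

  after D0: wrote 3B at 0x1e = 26a616
  after D1: wrote 4B at 0x0a = 97225a62
  after D2: wrote 7B at 0x10 = 2726a61697225a
  after D3: wrote 8B at 0x09 = a61697225ae079b2
  after D4: wrote 8B at 0x05 = b2cd5c4abe26a616
query mem[0x22]=0xa9, mem[0x11]=0x26, mem[0x0b]=0xa6

MEM[0x22,0x11,0x0b] = a9 26 a6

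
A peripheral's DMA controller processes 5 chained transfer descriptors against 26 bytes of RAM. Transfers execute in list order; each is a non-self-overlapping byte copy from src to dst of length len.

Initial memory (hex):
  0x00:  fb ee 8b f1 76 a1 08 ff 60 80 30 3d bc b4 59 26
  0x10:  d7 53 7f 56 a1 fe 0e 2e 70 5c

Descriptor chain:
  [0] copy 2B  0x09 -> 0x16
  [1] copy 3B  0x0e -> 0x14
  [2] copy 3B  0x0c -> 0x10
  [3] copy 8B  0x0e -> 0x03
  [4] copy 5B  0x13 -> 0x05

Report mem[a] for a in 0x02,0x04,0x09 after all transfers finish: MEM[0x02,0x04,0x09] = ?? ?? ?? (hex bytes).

[0] 0x09->0x16 len=2 : 80 30
[1] 0x0e->0x14 len=3 : 59 26 d7
[2] 0x0c->0x10 len=3 : bc b4 59
[3] 0x0e->0x03 len=8 : 59 26 bc b4 59 56 59 26
[4] 0x13->0x05 len=5 : 56 59 26 d7 30
query mem[0x02]=0x8b, mem[0x04]=0x26, mem[0x09]=0x30

MEM[0x02,0x04,0x09] = 8b 26 30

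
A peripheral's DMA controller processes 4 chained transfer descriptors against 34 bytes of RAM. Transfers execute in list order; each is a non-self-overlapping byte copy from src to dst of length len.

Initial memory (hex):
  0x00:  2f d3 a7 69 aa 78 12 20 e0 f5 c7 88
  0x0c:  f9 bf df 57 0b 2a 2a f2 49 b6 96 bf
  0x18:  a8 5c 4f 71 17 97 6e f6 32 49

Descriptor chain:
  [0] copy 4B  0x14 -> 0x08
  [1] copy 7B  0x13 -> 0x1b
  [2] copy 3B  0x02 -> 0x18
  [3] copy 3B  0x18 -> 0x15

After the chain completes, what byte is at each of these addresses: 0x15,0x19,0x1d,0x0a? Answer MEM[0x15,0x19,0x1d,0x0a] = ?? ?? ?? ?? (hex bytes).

MEM[0x15,0x19,0x1d,0x0a] = a7 69 b6 96

#0 dst[0x08+4] := {0x49,0xb6,0x96,0xbf}
#1 dst[0x1b+7] := {0xf2,0x49,0xb6,0x96,0xbf,0xa8,0x5c}
#2 dst[0x18+3] := {0xa7,0x69,0xaa}
#3 dst[0x15+3] := {0xa7,0x69,0xaa}
query mem[0x15]=0xa7, mem[0x19]=0x69, mem[0x1d]=0xb6, mem[0x0a]=0x96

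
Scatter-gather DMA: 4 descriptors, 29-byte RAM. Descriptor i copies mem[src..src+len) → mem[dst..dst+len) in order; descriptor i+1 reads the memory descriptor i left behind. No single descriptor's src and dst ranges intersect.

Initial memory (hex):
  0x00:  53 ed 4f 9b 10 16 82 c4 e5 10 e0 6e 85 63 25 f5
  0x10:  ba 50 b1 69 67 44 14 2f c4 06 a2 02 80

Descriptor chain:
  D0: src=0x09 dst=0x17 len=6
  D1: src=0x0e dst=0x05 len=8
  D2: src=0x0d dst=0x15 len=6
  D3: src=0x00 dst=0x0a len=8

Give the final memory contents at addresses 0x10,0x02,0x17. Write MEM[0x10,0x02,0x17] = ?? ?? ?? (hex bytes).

MEM[0x10,0x02,0x17] = f5 4f f5

D0: mem[0x17..0x1c] <- [10 e0 6e 85 63 25]
D1: mem[0x05..0x0c] <- [25 f5 ba 50 b1 69 67 44]
D2: mem[0x15..0x1a] <- [63 25 f5 ba 50 b1]
D3: mem[0x0a..0x11] <- [53 ed 4f 9b 10 25 f5 ba]
query mem[0x10]=0xf5, mem[0x02]=0x4f, mem[0x17]=0xf5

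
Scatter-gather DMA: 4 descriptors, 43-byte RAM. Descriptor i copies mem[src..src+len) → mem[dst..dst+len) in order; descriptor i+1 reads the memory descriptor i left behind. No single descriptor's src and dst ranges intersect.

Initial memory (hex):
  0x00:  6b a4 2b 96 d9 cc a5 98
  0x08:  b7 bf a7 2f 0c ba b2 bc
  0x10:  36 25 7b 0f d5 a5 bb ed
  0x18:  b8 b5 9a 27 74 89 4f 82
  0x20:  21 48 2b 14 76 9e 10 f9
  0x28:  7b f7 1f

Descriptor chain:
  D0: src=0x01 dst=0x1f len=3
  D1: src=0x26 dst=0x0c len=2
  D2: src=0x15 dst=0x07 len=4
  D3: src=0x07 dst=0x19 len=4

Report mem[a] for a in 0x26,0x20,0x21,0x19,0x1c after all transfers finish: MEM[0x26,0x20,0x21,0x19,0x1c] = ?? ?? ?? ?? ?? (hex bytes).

MEM[0x26,0x20,0x21,0x19,0x1c] = 10 2b 96 a5 b8

[0] 0x01->0x1f len=3 : a4 2b 96
[1] 0x26->0x0c len=2 : 10 f9
[2] 0x15->0x07 len=4 : a5 bb ed b8
[3] 0x07->0x19 len=4 : a5 bb ed b8
query mem[0x26]=0x10, mem[0x20]=0x2b, mem[0x21]=0x96, mem[0x19]=0xa5, mem[0x1c]=0xb8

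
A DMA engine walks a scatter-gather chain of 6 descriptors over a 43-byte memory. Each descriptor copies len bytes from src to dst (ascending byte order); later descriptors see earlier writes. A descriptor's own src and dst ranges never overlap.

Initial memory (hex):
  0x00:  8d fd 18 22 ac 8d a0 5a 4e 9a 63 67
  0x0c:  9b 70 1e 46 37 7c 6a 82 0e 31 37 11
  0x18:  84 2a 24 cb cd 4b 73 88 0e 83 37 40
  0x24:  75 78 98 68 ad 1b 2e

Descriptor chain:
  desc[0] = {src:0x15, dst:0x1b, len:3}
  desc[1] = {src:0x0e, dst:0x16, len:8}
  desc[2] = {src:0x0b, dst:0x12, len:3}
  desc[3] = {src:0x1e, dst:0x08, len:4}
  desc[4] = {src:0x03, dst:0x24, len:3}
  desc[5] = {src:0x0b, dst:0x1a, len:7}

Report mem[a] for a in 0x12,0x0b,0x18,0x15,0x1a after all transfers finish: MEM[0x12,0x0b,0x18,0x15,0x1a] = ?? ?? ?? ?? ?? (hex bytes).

  after D0: wrote 3B at 0x1b = 313711
  after D1: wrote 8B at 0x16 = 1e46377c6a820e31
  after D2: wrote 3B at 0x12 = 679b70
  after D3: wrote 4B at 0x08 = 73880e83
  after D4: wrote 3B at 0x24 = 22ac8d
  after D5: wrote 7B at 0x1a = 839b701e46377c
query mem[0x12]=0x67, mem[0x0b]=0x83, mem[0x18]=0x37, mem[0x15]=0x31, mem[0x1a]=0x83

MEM[0x12,0x0b,0x18,0x15,0x1a] = 67 83 37 31 83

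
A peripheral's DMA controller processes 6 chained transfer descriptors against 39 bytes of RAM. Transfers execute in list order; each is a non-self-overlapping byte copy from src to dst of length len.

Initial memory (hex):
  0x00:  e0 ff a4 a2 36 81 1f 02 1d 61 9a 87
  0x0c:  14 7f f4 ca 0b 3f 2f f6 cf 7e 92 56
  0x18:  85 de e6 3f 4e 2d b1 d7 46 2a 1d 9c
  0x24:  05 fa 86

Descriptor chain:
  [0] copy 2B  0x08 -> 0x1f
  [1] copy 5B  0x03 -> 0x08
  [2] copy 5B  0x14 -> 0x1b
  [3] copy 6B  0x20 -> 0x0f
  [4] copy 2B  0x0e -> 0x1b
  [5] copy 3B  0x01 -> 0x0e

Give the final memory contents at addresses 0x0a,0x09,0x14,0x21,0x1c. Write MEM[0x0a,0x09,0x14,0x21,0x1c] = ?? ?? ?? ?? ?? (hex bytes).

  after D0: wrote 2B at 0x1f = 1d61
  after D1: wrote 5B at 0x08 = a236811f02
  after D2: wrote 5B at 0x1b = cf7e925685
  after D3: wrote 6B at 0x0f = 612a1d9c05fa
  after D4: wrote 2B at 0x1b = f461
  after D5: wrote 3B at 0x0e = ffa4a2
query mem[0x0a]=0x81, mem[0x09]=0x36, mem[0x14]=0xfa, mem[0x21]=0x2a, mem[0x1c]=0x61

MEM[0x0a,0x09,0x14,0x21,0x1c] = 81 36 fa 2a 61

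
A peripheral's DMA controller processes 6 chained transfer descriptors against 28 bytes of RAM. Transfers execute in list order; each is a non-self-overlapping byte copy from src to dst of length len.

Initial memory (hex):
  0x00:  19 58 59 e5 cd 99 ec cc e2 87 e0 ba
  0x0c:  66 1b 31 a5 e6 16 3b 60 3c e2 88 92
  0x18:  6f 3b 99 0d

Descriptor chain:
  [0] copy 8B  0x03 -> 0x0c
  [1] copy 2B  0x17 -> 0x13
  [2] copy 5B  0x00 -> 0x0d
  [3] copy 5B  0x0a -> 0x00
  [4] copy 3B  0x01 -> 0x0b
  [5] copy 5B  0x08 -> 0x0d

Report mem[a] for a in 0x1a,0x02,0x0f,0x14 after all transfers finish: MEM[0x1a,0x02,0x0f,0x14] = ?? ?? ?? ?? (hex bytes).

  after D0: wrote 8B at 0x0c = e5cd99eccce287e0
  after D1: wrote 2B at 0x13 = 926f
  after D2: wrote 5B at 0x0d = 195859e5cd
  after D3: wrote 5B at 0x00 = e0bae51958
  after D4: wrote 3B at 0x0b = bae519
  after D5: wrote 5B at 0x0d = e287e0bae5
query mem[0x1a]=0x99, mem[0x02]=0xe5, mem[0x0f]=0xe0, mem[0x14]=0x6f

MEM[0x1a,0x02,0x0f,0x14] = 99 e5 e0 6f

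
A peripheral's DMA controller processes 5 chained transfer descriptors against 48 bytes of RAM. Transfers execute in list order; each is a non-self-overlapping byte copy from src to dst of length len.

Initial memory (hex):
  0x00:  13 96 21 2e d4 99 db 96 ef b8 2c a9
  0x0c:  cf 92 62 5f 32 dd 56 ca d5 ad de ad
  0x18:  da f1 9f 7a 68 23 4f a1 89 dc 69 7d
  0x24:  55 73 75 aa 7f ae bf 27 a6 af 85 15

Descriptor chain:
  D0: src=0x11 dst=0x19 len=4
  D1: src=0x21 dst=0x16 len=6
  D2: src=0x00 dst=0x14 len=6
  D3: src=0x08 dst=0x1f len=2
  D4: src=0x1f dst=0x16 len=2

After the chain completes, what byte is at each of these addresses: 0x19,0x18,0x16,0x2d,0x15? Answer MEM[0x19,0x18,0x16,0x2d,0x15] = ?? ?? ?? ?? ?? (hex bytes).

[0] 0x11->0x19 len=4 : dd 56 ca d5
[1] 0x21->0x16 len=6 : dc 69 7d 55 73 75
[2] 0x00->0x14 len=6 : 13 96 21 2e d4 99
[3] 0x08->0x1f len=2 : ef b8
[4] 0x1f->0x16 len=2 : ef b8
query mem[0x19]=0x99, mem[0x18]=0xd4, mem[0x16]=0xef, mem[0x2d]=0xaf, mem[0x15]=0x96

MEM[0x19,0x18,0x16,0x2d,0x15] = 99 d4 ef af 96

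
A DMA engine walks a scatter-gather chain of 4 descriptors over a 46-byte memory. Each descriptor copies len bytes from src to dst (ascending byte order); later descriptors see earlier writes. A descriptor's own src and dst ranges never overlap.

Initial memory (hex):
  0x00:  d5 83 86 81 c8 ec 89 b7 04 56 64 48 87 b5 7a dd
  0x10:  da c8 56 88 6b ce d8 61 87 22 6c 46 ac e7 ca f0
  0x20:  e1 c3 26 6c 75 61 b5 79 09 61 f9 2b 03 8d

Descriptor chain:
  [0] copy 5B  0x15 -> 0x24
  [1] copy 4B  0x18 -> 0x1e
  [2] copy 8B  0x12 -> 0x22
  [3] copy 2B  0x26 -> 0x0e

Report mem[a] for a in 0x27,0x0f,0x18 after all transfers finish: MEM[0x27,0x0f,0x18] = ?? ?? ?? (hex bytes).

D0: mem[0x24..0x28] <- [ce d8 61 87 22]
D1: mem[0x1e..0x21] <- [87 22 6c 46]
D2: mem[0x22..0x29] <- [56 88 6b ce d8 61 87 22]
D3: mem[0x0e..0x0f] <- [d8 61]
query mem[0x27]=0x61, mem[0x0f]=0x61, mem[0x18]=0x87

MEM[0x27,0x0f,0x18] = 61 61 87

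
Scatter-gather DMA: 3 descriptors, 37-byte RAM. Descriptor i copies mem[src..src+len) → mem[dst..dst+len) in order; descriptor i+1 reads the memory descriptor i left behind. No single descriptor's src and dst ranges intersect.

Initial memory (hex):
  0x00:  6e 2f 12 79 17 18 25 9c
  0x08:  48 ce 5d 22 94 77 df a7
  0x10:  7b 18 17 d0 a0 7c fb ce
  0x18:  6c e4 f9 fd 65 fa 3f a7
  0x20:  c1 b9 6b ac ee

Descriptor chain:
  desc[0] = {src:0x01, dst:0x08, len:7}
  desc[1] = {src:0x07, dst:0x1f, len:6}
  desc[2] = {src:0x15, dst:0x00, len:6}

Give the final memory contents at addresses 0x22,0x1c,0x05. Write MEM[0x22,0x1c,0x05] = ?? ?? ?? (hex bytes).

MEM[0x22,0x1c,0x05] = 79 65 f9

[0] 0x01->0x08 len=7 : 2f 12 79 17 18 25 9c
[1] 0x07->0x1f len=6 : 9c 2f 12 79 17 18
[2] 0x15->0x00 len=6 : 7c fb ce 6c e4 f9
query mem[0x22]=0x79, mem[0x1c]=0x65, mem[0x05]=0xf9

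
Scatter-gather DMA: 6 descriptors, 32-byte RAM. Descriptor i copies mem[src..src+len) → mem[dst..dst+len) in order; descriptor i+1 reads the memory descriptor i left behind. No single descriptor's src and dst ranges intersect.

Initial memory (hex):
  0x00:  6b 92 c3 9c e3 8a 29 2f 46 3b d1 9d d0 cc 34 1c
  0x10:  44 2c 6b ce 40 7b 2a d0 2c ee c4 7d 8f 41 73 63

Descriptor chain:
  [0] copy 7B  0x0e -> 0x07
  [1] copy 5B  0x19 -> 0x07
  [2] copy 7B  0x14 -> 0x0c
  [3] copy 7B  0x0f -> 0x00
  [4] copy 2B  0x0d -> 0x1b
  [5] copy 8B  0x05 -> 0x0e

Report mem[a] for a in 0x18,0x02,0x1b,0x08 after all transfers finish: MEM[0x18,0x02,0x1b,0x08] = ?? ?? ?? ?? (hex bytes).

MEM[0x18,0x02,0x1b,0x08] = 2c ee 7b c4

[0] 0x0e->0x07 len=7 : 34 1c 44 2c 6b ce 40
[1] 0x19->0x07 len=5 : ee c4 7d 8f 41
[2] 0x14->0x0c len=7 : 40 7b 2a d0 2c ee c4
[3] 0x0f->0x00 len=7 : d0 2c ee c4 ce 40 7b
[4] 0x0d->0x1b len=2 : 7b 2a
[5] 0x05->0x0e len=8 : 40 7b ee c4 7d 8f 41 40
query mem[0x18]=0x2c, mem[0x02]=0xee, mem[0x1b]=0x7b, mem[0x08]=0xc4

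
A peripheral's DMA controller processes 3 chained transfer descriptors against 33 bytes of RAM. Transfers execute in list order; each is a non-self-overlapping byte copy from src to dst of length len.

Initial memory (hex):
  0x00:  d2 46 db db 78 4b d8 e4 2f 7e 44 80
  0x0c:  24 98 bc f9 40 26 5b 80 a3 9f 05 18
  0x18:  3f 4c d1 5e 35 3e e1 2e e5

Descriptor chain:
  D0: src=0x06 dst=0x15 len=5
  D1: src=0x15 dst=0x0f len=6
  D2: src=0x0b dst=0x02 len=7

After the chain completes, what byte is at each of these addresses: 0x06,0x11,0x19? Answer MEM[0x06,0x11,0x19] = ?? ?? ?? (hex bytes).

  after D0: wrote 5B at 0x15 = d8e42f7e44
  after D1: wrote 6B at 0x0f = d8e42f7e44d1
  after D2: wrote 7B at 0x02 = 802498bcd8e42f
query mem[0x06]=0xd8, mem[0x11]=0x2f, mem[0x19]=0x44

MEM[0x06,0x11,0x19] = d8 2f 44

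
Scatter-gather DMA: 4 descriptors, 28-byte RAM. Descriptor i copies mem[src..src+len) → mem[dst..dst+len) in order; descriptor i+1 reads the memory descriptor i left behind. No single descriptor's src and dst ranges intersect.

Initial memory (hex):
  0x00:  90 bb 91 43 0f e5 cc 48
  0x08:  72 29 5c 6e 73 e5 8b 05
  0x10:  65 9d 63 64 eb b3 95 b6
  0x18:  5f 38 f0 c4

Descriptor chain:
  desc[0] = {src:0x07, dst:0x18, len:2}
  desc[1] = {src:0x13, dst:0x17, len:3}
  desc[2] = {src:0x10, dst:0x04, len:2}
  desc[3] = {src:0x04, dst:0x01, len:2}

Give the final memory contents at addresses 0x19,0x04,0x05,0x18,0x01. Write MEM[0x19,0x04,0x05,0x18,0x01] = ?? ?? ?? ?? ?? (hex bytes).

MEM[0x19,0x04,0x05,0x18,0x01] = b3 65 9d eb 65

#0 dst[0x18+2] := {0x48,0x72}
#1 dst[0x17+3] := {0x64,0xeb,0xb3}
#2 dst[0x04+2] := {0x65,0x9d}
#3 dst[0x01+2] := {0x65,0x9d}
query mem[0x19]=0xb3, mem[0x04]=0x65, mem[0x05]=0x9d, mem[0x18]=0xeb, mem[0x01]=0x65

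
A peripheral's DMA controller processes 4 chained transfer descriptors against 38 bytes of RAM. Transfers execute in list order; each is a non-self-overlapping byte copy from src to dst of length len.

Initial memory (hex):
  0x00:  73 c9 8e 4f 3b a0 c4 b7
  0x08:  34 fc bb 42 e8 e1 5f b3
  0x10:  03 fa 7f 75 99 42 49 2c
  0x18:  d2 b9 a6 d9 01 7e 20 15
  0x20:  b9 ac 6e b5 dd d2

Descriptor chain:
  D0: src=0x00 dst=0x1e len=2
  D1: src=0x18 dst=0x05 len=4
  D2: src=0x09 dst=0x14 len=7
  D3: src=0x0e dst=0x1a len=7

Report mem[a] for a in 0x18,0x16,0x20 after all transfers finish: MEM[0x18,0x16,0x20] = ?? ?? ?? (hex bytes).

[0] 0x00->0x1e len=2 : 73 c9
[1] 0x18->0x05 len=4 : d2 b9 a6 d9
[2] 0x09->0x14 len=7 : fc bb 42 e8 e1 5f b3
[3] 0x0e->0x1a len=7 : 5f b3 03 fa 7f 75 fc
query mem[0x18]=0xe1, mem[0x16]=0x42, mem[0x20]=0xfc

MEM[0x18,0x16,0x20] = e1 42 fc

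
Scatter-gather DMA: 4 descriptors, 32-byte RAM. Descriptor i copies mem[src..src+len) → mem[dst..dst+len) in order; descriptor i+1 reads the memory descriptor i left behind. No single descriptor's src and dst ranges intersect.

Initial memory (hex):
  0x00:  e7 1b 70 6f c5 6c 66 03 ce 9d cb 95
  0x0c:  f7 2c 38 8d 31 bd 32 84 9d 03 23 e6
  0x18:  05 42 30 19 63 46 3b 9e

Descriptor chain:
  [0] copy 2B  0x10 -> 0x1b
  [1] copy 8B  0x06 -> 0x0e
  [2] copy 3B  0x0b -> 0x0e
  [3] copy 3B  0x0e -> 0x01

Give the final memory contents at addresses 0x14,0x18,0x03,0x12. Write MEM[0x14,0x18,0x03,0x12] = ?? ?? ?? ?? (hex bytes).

MEM[0x14,0x18,0x03,0x12] = f7 05 2c cb

  after D0: wrote 2B at 0x1b = 31bd
  after D1: wrote 8B at 0x0e = 6603ce9dcb95f72c
  after D2: wrote 3B at 0x0e = 95f72c
  after D3: wrote 3B at 0x01 = 95f72c
query mem[0x14]=0xf7, mem[0x18]=0x05, mem[0x03]=0x2c, mem[0x12]=0xcb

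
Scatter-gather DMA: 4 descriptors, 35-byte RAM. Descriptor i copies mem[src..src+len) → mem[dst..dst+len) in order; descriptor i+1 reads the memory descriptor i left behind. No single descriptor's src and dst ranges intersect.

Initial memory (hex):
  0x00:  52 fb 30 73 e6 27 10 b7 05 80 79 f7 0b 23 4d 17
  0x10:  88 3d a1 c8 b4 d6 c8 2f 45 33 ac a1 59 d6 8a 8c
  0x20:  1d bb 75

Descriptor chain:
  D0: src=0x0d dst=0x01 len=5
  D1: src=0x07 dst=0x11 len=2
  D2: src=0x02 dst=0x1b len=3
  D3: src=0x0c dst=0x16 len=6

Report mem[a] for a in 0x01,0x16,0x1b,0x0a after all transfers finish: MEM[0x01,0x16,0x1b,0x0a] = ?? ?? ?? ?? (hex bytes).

#0 dst[0x01+5] := {0x23,0x4d,0x17,0x88,0x3d}
#1 dst[0x11+2] := {0xb7,0x05}
#2 dst[0x1b+3] := {0x4d,0x17,0x88}
#3 dst[0x16+6] := {0x0b,0x23,0x4d,0x17,0x88,0xb7}
query mem[0x01]=0x23, mem[0x16]=0x0b, mem[0x1b]=0xb7, mem[0x0a]=0x79

MEM[0x01,0x16,0x1b,0x0a] = 23 0b b7 79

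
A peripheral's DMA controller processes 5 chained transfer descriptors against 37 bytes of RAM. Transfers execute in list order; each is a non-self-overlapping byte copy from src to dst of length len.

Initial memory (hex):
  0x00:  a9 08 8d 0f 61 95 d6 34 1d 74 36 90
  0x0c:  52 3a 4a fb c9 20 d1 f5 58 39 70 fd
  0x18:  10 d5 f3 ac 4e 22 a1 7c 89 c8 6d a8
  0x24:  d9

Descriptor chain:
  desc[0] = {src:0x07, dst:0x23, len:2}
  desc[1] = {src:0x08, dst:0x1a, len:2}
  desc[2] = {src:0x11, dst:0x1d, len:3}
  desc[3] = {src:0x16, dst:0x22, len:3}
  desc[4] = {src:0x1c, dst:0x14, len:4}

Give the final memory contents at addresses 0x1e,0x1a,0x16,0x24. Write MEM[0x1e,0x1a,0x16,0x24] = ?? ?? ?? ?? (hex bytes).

  after D0: wrote 2B at 0x23 = 341d
  after D1: wrote 2B at 0x1a = 1d74
  after D2: wrote 3B at 0x1d = 20d1f5
  after D3: wrote 3B at 0x22 = 70fd10
  after D4: wrote 4B at 0x14 = 4e20d1f5
query mem[0x1e]=0xd1, mem[0x1a]=0x1d, mem[0x16]=0xd1, mem[0x24]=0x10

MEM[0x1e,0x1a,0x16,0x24] = d1 1d d1 10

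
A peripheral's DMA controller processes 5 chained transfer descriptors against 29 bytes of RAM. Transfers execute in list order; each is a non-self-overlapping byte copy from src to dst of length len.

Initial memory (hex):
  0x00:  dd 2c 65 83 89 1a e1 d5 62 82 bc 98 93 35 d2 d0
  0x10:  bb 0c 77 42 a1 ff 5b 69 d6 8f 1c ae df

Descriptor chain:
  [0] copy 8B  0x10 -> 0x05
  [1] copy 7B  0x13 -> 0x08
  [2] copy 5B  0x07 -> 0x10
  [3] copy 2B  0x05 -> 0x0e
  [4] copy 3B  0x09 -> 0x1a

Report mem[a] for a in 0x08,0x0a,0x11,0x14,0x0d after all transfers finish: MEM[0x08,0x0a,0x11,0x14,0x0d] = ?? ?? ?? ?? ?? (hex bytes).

[0] 0x10->0x05 len=8 : bb 0c 77 42 a1 ff 5b 69
[1] 0x13->0x08 len=7 : 42 a1 ff 5b 69 d6 8f
[2] 0x07->0x10 len=5 : 77 42 a1 ff 5b
[3] 0x05->0x0e len=2 : bb 0c
[4] 0x09->0x1a len=3 : a1 ff 5b
query mem[0x08]=0x42, mem[0x0a]=0xff, mem[0x11]=0x42, mem[0x14]=0x5b, mem[0x0d]=0xd6

MEM[0x08,0x0a,0x11,0x14,0x0d] = 42 ff 42 5b d6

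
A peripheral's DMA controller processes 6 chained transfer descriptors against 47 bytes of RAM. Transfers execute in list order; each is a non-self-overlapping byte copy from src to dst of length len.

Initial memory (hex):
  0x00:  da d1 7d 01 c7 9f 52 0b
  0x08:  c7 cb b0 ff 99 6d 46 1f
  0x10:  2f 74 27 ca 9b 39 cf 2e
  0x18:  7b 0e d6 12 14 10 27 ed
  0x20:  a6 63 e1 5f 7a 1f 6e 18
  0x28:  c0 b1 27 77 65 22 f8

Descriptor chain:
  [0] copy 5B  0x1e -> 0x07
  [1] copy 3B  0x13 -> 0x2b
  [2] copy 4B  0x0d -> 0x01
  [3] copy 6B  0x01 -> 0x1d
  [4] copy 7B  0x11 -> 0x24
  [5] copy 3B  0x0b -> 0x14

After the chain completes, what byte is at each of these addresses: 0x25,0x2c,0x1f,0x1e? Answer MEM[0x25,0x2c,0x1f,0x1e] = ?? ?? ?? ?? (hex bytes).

#0 dst[0x07+5] := {0x27,0xed,0xa6,0x63,0xe1}
#1 dst[0x2b+3] := {0xca,0x9b,0x39}
#2 dst[0x01+4] := {0x6d,0x46,0x1f,0x2f}
#3 dst[0x1d+6] := {0x6d,0x46,0x1f,0x2f,0x9f,0x52}
#4 dst[0x24+7] := {0x74,0x27,0xca,0x9b,0x39,0xcf,0x2e}
#5 dst[0x14+3] := {0xe1,0x99,0x6d}
query mem[0x25]=0x27, mem[0x2c]=0x9b, mem[0x1f]=0x1f, mem[0x1e]=0x46

MEM[0x25,0x2c,0x1f,0x1e] = 27 9b 1f 46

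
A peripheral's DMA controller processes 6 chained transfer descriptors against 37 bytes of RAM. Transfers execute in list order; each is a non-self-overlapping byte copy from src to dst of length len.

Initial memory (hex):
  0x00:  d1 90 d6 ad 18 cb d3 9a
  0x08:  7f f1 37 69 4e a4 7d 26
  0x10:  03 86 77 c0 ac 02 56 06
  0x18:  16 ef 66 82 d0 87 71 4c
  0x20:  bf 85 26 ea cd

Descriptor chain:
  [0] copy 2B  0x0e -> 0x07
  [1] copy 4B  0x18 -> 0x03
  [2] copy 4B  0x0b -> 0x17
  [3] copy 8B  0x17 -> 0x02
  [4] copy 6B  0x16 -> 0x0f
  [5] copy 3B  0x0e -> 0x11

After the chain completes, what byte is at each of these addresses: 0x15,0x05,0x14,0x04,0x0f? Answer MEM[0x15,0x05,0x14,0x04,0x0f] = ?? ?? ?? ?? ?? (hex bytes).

MEM[0x15,0x05,0x14,0x04,0x0f] = 02 7d 82 a4 56

D0: mem[0x07..0x08] <- [7d 26]
D1: mem[0x03..0x06] <- [16 ef 66 82]
D2: mem[0x17..0x1a] <- [69 4e a4 7d]
D3: mem[0x02..0x09] <- [69 4e a4 7d 82 d0 87 71]
D4: mem[0x0f..0x14] <- [56 69 4e a4 7d 82]
D5: mem[0x11..0x13] <- [7d 56 69]
query mem[0x15]=0x02, mem[0x05]=0x7d, mem[0x14]=0x82, mem[0x04]=0xa4, mem[0x0f]=0x56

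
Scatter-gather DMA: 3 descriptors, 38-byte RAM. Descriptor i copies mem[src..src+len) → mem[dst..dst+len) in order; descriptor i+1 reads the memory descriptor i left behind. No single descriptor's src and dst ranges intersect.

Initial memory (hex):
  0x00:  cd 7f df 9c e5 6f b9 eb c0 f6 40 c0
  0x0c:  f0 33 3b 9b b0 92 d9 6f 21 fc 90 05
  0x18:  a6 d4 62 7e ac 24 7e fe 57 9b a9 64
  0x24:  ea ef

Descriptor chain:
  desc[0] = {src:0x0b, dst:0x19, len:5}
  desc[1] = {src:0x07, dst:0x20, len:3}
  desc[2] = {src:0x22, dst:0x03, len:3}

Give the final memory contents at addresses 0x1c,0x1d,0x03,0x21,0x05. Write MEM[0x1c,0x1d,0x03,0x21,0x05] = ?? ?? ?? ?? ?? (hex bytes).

  after D0: wrote 5B at 0x19 = c0f0333b9b
  after D1: wrote 3B at 0x20 = ebc0f6
  after D2: wrote 3B at 0x03 = f664ea
query mem[0x1c]=0x3b, mem[0x1d]=0x9b, mem[0x03]=0xf6, mem[0x21]=0xc0, mem[0x05]=0xea

MEM[0x1c,0x1d,0x03,0x21,0x05] = 3b 9b f6 c0 ea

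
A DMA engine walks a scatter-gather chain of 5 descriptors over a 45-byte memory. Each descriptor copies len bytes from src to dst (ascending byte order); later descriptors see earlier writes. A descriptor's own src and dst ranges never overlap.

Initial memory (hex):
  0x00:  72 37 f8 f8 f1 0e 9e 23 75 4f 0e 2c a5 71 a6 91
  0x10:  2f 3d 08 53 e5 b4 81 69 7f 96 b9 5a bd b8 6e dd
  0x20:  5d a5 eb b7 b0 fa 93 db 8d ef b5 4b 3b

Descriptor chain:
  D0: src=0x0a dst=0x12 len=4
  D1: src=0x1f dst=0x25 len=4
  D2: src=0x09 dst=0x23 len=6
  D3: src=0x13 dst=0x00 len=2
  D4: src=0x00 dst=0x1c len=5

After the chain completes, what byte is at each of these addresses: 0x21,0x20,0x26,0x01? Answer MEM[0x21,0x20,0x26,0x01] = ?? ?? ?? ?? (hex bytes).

MEM[0x21,0x20,0x26,0x01] = a5 f1 a5 a5

[0] 0x0a->0x12 len=4 : 0e 2c a5 71
[1] 0x1f->0x25 len=4 : dd 5d a5 eb
[2] 0x09->0x23 len=6 : 4f 0e 2c a5 71 a6
[3] 0x13->0x00 len=2 : 2c a5
[4] 0x00->0x1c len=5 : 2c a5 f8 f8 f1
query mem[0x21]=0xa5, mem[0x20]=0xf1, mem[0x26]=0xa5, mem[0x01]=0xa5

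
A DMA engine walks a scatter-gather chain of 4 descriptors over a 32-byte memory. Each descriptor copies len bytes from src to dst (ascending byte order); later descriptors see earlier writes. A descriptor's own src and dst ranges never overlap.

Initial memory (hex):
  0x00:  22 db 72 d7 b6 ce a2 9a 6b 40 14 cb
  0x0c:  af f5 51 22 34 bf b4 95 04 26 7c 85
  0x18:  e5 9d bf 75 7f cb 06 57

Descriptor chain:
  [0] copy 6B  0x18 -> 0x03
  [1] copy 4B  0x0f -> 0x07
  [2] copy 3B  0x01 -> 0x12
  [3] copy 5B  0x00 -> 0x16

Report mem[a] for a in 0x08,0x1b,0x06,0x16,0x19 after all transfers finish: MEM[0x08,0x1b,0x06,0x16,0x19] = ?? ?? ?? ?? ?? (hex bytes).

  after D0: wrote 6B at 0x03 = e59dbf757fcb
  after D1: wrote 4B at 0x07 = 2234bfb4
  after D2: wrote 3B at 0x12 = db72e5
  after D3: wrote 5B at 0x16 = 22db72e59d
query mem[0x08]=0x34, mem[0x1b]=0x75, mem[0x06]=0x75, mem[0x16]=0x22, mem[0x19]=0xe5

MEM[0x08,0x1b,0x06,0x16,0x19] = 34 75 75 22 e5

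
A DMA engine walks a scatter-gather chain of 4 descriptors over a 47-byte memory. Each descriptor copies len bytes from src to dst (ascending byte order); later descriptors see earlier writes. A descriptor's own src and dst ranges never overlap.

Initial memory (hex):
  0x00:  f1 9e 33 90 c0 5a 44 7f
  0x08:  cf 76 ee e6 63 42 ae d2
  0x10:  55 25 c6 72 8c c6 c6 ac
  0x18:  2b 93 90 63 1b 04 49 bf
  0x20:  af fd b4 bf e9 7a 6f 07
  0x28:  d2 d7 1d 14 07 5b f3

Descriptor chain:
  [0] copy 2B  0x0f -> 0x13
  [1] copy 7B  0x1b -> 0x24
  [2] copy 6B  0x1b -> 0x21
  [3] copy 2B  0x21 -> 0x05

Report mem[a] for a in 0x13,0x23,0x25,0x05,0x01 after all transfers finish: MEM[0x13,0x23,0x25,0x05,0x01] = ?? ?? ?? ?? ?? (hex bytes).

[0] 0x0f->0x13 len=2 : d2 55
[1] 0x1b->0x24 len=7 : 63 1b 04 49 bf af fd
[2] 0x1b->0x21 len=6 : 63 1b 04 49 bf af
[3] 0x21->0x05 len=2 : 63 1b
query mem[0x13]=0xd2, mem[0x23]=0x04, mem[0x25]=0xbf, mem[0x05]=0x63, mem[0x01]=0x9e

MEM[0x13,0x23,0x25,0x05,0x01] = d2 04 bf 63 9e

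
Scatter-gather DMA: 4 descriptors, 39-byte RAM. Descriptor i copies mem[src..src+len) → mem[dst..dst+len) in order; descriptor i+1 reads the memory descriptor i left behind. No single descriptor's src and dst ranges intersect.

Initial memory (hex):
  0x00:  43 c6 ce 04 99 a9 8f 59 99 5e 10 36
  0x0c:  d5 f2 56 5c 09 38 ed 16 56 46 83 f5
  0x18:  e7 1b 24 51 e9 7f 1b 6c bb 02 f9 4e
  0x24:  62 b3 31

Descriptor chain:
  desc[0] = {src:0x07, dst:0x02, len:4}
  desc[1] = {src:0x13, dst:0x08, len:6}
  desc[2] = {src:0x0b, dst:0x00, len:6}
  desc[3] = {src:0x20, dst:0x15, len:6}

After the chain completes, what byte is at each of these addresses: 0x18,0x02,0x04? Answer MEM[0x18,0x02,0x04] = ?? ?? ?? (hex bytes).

  after D0: wrote 4B at 0x02 = 59995e10
  after D1: wrote 6B at 0x08 = 16564683f5e7
  after D2: wrote 6B at 0x00 = 83f5e7565c09
  after D3: wrote 6B at 0x15 = bb02f94e62b3
query mem[0x18]=0x4e, mem[0x02]=0xe7, mem[0x04]=0x5c

MEM[0x18,0x02,0x04] = 4e e7 5c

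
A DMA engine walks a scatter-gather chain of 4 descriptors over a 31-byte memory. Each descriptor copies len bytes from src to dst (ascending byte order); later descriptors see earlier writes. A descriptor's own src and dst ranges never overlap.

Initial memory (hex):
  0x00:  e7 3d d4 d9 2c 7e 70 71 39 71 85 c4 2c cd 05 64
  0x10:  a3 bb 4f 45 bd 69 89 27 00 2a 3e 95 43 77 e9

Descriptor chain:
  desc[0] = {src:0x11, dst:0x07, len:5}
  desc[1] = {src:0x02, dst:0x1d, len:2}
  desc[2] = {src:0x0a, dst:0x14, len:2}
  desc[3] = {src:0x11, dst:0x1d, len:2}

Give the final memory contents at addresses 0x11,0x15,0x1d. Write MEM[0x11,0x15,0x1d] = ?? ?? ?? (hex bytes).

D0: mem[0x07..0x0b] <- [bb 4f 45 bd 69]
D1: mem[0x1d..0x1e] <- [d4 d9]
D2: mem[0x14..0x15] <- [bd 69]
D3: mem[0x1d..0x1e] <- [bb 4f]
query mem[0x11]=0xbb, mem[0x15]=0x69, mem[0x1d]=0xbb

MEM[0x11,0x15,0x1d] = bb 69 bb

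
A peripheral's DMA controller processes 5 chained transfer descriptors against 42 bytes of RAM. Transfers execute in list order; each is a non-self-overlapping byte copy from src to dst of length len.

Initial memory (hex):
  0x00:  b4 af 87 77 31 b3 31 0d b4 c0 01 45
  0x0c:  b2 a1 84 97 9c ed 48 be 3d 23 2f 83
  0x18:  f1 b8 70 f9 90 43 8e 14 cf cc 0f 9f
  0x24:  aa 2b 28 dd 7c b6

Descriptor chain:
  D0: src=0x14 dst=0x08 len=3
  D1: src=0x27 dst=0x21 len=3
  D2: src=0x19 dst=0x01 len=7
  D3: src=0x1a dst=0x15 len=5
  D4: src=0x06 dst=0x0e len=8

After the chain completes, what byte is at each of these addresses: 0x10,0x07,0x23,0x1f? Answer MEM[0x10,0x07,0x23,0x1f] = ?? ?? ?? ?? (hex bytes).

MEM[0x10,0x07,0x23,0x1f] = 3d 14 b6 14

D0: mem[0x08..0x0a] <- [3d 23 2f]
D1: mem[0x21..0x23] <- [dd 7c b6]
D2: mem[0x01..0x07] <- [b8 70 f9 90 43 8e 14]
D3: mem[0x15..0x19] <- [70 f9 90 43 8e]
D4: mem[0x0e..0x15] <- [8e 14 3d 23 2f 45 b2 a1]
query mem[0x10]=0x3d, mem[0x07]=0x14, mem[0x23]=0xb6, mem[0x1f]=0x14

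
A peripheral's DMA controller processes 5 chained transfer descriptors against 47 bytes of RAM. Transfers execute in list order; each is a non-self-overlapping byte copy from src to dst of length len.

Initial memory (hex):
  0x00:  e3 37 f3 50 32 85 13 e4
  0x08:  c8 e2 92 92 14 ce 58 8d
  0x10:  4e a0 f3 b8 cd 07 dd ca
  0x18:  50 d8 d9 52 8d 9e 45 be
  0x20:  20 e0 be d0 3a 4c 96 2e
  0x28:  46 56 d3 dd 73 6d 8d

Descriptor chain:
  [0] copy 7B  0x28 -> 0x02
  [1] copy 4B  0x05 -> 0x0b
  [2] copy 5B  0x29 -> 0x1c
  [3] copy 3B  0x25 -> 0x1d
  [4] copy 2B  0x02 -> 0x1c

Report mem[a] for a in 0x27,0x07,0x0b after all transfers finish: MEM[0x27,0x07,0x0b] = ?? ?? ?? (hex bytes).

  after D0: wrote 7B at 0x02 = 4656d3dd736d8d
  after D1: wrote 4B at 0x0b = dd736d8d
  after D2: wrote 5B at 0x1c = 56d3dd736d
  after D3: wrote 3B at 0x1d = 4c962e
  after D4: wrote 2B at 0x1c = 4656
query mem[0x27]=0x2e, mem[0x07]=0x6d, mem[0x0b]=0xdd

MEM[0x27,0x07,0x0b] = 2e 6d dd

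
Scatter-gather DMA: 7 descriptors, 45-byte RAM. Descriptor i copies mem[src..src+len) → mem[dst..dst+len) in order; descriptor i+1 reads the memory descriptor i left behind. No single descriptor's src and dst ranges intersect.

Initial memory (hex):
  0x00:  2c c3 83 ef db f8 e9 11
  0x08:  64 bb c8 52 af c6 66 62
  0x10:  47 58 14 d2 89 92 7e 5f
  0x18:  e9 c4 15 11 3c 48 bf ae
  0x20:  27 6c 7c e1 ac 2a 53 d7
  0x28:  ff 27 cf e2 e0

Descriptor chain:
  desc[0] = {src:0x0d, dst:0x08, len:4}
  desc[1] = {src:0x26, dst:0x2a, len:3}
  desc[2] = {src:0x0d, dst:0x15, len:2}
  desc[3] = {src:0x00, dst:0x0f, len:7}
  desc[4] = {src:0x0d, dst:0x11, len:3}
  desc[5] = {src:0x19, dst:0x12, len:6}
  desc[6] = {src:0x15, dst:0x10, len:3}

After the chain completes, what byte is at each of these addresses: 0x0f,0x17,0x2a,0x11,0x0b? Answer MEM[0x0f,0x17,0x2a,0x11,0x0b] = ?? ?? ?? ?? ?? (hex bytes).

MEM[0x0f,0x17,0x2a,0x11,0x0b] = 2c bf 53 48 47

  after D0: wrote 4B at 0x08 = c6666247
  after D1: wrote 3B at 0x2a = 53d7ff
  after D2: wrote 2B at 0x15 = c666
  after D3: wrote 7B at 0x0f = 2cc383efdbf8e9
  after D4: wrote 3B at 0x11 = c6662c
  after D5: wrote 6B at 0x12 = c415113c48bf
  after D6: wrote 3B at 0x10 = 3c48bf
query mem[0x0f]=0x2c, mem[0x17]=0xbf, mem[0x2a]=0x53, mem[0x11]=0x48, mem[0x0b]=0x47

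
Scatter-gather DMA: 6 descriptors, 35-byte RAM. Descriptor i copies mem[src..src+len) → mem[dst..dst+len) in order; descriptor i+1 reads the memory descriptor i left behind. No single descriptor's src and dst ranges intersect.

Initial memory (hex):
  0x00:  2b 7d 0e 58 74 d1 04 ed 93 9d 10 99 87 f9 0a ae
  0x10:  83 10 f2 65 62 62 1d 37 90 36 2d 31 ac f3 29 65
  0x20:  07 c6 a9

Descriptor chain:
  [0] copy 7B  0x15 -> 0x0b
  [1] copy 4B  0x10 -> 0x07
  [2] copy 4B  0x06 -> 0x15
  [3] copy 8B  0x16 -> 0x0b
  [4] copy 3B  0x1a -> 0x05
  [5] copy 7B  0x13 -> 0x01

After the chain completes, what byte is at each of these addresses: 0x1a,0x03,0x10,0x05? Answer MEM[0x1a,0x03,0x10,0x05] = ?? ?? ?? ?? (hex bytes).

MEM[0x1a,0x03,0x10,0x05] = 2d 04 31 31

#0 dst[0x0b+7] := {0x62,0x1d,0x37,0x90,0x36,0x2d,0x31}
#1 dst[0x07+4] := {0x2d,0x31,0xf2,0x65}
#2 dst[0x15+4] := {0x04,0x2d,0x31,0xf2}
#3 dst[0x0b+8] := {0x2d,0x31,0xf2,0x36,0x2d,0x31,0xac,0xf3}
#4 dst[0x05+3] := {0x2d,0x31,0xac}
#5 dst[0x01+7] := {0x65,0x62,0x04,0x2d,0x31,0xf2,0x36}
query mem[0x1a]=0x2d, mem[0x03]=0x04, mem[0x10]=0x31, mem[0x05]=0x31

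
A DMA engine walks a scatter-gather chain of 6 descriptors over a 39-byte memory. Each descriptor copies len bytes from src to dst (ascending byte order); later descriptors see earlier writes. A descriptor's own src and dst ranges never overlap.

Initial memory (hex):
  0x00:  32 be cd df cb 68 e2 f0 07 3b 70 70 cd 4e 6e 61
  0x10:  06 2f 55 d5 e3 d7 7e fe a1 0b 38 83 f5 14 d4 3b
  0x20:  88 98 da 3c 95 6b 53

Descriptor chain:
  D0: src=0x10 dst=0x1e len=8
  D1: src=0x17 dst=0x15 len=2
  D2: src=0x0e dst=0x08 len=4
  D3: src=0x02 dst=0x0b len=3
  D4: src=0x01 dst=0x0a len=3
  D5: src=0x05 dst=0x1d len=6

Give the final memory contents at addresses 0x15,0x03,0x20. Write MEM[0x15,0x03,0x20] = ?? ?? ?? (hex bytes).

MEM[0x15,0x03,0x20] = fe df 6e

D0: mem[0x1e..0x25] <- [06 2f 55 d5 e3 d7 7e fe]
D1: mem[0x15..0x16] <- [fe a1]
D2: mem[0x08..0x0b] <- [6e 61 06 2f]
D3: mem[0x0b..0x0d] <- [cd df cb]
D4: mem[0x0a..0x0c] <- [be cd df]
D5: mem[0x1d..0x22] <- [68 e2 f0 6e 61 be]
query mem[0x15]=0xfe, mem[0x03]=0xdf, mem[0x20]=0x6e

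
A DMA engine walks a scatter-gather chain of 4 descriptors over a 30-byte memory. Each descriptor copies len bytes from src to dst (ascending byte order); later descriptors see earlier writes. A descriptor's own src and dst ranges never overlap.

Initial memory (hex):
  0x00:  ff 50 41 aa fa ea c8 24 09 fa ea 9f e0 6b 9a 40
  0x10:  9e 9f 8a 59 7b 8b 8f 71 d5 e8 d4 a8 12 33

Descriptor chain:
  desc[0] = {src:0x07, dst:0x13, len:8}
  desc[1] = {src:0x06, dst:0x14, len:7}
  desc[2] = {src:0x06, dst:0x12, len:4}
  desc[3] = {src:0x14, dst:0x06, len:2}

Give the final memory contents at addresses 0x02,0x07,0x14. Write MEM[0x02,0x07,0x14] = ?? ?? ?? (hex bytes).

MEM[0x02,0x07,0x14] = 41 fa 09

#0 dst[0x13+8] := {0x24,0x09,0xfa,0xea,0x9f,0xe0,0x6b,0x9a}
#1 dst[0x14+7] := {0xc8,0x24,0x09,0xfa,0xea,0x9f,0xe0}
#2 dst[0x12+4] := {0xc8,0x24,0x09,0xfa}
#3 dst[0x06+2] := {0x09,0xfa}
query mem[0x02]=0x41, mem[0x07]=0xfa, mem[0x14]=0x09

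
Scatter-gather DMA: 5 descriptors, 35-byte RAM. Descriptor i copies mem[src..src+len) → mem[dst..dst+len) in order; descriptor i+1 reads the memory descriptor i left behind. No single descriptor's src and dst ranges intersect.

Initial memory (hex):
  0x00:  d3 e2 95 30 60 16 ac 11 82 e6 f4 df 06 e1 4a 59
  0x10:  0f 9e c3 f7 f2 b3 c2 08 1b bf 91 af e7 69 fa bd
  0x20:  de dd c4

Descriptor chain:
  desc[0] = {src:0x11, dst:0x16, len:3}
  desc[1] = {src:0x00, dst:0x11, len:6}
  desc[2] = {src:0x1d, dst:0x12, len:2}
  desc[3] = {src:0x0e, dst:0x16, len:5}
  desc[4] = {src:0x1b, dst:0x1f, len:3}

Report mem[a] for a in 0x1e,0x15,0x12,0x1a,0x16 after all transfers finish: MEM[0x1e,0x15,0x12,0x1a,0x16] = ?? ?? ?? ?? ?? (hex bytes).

  after D0: wrote 3B at 0x16 = 9ec3f7
  after D1: wrote 6B at 0x11 = d3e295306016
  after D2: wrote 2B at 0x12 = 69fa
  after D3: wrote 5B at 0x16 = 4a590fd369
  after D4: wrote 3B at 0x1f = afe769
query mem[0x1e]=0xfa, mem[0x15]=0x60, mem[0x12]=0x69, mem[0x1a]=0x69, mem[0x16]=0x4a

MEM[0x1e,0x15,0x12,0x1a,0x16] = fa 60 69 69 4a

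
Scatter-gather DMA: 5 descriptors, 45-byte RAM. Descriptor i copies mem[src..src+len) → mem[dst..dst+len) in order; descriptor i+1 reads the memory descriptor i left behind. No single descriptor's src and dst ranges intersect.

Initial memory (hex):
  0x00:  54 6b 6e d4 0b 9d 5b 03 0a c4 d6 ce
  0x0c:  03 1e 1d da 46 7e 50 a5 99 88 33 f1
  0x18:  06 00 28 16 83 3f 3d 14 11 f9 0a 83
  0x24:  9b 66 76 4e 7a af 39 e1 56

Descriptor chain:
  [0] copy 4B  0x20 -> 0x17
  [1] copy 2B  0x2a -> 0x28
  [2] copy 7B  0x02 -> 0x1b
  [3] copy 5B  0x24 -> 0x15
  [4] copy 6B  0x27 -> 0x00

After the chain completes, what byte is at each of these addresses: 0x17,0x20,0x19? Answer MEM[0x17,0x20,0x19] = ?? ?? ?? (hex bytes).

  after D0: wrote 4B at 0x17 = 11f90a83
  after D1: wrote 2B at 0x28 = 39e1
  after D2: wrote 7B at 0x1b = 6ed40b9d5b030a
  after D3: wrote 5B at 0x15 = 9b66764e39
  after D4: wrote 6B at 0x00 = 4e39e139e156
query mem[0x17]=0x76, mem[0x20]=0x03, mem[0x19]=0x39

MEM[0x17,0x20,0x19] = 76 03 39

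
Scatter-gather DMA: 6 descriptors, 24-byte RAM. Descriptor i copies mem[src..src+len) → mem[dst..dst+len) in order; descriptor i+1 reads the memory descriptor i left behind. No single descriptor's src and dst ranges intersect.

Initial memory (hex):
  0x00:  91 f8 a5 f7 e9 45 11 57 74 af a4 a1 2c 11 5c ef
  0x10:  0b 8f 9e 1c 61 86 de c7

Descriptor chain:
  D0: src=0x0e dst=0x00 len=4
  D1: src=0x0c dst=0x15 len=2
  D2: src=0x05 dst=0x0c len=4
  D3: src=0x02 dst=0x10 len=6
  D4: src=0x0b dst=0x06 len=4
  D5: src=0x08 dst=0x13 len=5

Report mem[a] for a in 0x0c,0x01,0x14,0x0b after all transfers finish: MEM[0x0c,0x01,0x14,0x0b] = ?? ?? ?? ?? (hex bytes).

D0: mem[0x00..0x03] <- [5c ef 0b 8f]
D1: mem[0x15..0x16] <- [2c 11]
D2: mem[0x0c..0x0f] <- [45 11 57 74]
D3: mem[0x10..0x15] <- [0b 8f e9 45 11 57]
D4: mem[0x06..0x09] <- [a1 45 11 57]
D5: mem[0x13..0x17] <- [11 57 a4 a1 45]
query mem[0x0c]=0x45, mem[0x01]=0xef, mem[0x14]=0x57, mem[0x0b]=0xa1

MEM[0x0c,0x01,0x14,0x0b] = 45 ef 57 a1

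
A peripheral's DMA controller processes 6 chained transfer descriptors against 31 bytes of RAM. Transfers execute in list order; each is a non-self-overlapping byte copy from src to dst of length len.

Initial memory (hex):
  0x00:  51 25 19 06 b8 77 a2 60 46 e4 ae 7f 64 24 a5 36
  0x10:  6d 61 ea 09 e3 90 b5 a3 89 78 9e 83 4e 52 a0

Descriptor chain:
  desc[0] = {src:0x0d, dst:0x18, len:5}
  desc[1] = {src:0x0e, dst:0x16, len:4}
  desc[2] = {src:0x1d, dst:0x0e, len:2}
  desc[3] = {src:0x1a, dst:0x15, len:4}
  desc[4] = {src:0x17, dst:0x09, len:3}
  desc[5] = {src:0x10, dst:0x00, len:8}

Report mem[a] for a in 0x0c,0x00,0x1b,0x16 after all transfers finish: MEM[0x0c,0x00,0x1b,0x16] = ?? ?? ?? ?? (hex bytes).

D0: mem[0x18..0x1c] <- [24 a5 36 6d 61]
D1: mem[0x16..0x19] <- [a5 36 6d 61]
D2: mem[0x0e..0x0f] <- [52 a0]
D3: mem[0x15..0x18] <- [36 6d 61 52]
D4: mem[0x09..0x0b] <- [61 52 61]
D5: mem[0x00..0x07] <- [6d 61 ea 09 e3 36 6d 61]
query mem[0x0c]=0x64, mem[0x00]=0x6d, mem[0x1b]=0x6d, mem[0x16]=0x6d

MEM[0x0c,0x00,0x1b,0x16] = 64 6d 6d 6d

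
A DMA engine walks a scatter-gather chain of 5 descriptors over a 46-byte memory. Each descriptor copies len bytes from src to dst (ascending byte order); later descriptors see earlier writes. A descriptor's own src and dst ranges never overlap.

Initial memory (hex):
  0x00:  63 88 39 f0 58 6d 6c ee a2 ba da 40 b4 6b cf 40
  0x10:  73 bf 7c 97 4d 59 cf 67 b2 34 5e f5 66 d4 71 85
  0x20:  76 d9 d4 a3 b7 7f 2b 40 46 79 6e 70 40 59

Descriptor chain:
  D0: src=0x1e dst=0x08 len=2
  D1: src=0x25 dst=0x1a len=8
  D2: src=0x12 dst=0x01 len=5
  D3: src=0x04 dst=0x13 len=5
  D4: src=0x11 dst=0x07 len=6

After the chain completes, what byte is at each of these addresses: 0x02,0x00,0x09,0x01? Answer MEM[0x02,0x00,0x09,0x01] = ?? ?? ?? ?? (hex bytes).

MEM[0x02,0x00,0x09,0x01] = 97 63 59 7c

[0] 0x1e->0x08 len=2 : 71 85
[1] 0x25->0x1a len=8 : 7f 2b 40 46 79 6e 70 40
[2] 0x12->0x01 len=5 : 7c 97 4d 59 cf
[3] 0x04->0x13 len=5 : 59 cf 6c ee 71
[4] 0x11->0x07 len=6 : bf 7c 59 cf 6c ee
query mem[0x02]=0x97, mem[0x00]=0x63, mem[0x09]=0x59, mem[0x01]=0x7c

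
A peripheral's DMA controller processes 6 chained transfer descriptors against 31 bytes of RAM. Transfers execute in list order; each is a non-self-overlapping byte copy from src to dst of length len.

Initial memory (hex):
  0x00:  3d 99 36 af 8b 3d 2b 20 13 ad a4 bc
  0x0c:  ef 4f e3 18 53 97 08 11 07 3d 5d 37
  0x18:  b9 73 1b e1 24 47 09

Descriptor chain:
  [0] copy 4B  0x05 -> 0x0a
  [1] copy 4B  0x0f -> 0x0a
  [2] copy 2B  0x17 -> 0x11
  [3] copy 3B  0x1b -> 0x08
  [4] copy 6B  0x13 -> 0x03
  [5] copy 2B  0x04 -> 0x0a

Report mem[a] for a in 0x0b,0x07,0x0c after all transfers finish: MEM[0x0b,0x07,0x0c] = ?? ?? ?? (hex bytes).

MEM[0x0b,0x07,0x0c] = 3d 37 97

D0: mem[0x0a..0x0d] <- [3d 2b 20 13]
D1: mem[0x0a..0x0d] <- [18 53 97 08]
D2: mem[0x11..0x12] <- [37 b9]
D3: mem[0x08..0x0a] <- [e1 24 47]
D4: mem[0x03..0x08] <- [11 07 3d 5d 37 b9]
D5: mem[0x0a..0x0b] <- [07 3d]
query mem[0x0b]=0x3d, mem[0x07]=0x37, mem[0x0c]=0x97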